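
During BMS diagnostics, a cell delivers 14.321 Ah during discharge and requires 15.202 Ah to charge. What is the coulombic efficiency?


Coulombic efficiency = 14.321/15.202 * 100% = 94.20%

94.20%


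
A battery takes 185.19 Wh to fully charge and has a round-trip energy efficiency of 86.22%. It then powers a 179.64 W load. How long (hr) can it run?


Step 1: E_discharge = eta/100 * E_charge = 86.22/100 * 185.19 = 159.67 Wh
Step 2: t = E_discharge / P = 159.67 / 179.64 = 0.8888 hr

0.8888 hr


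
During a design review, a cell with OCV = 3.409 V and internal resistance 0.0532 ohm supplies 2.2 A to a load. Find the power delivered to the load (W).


Step 1: V_terminal = OCV - I*R = 3.409 - 2.2 * 0.0532 = 3.292 V
Step 2: P_out = V_terminal * I = 3.292 * 2.2 = 7.242 W

7.242 W


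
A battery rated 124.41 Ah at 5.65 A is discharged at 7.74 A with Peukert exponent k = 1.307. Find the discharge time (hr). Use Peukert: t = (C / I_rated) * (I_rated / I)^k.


t_rated = C / I_rated = 124.41 / 5.65 = 22.019 hr
(I_rated/I)^k = (0.72997)^1.307 = 0.66273
t = t_rated * (I_rated/I)^k = 22.019 * 0.66273 = 14.59 hr

14.59 hr


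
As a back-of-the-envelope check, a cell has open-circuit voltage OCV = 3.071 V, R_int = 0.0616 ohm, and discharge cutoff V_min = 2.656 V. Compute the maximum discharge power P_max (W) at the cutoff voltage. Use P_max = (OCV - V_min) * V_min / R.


P_max = (OCV - V_min) * V_min / R = (3.071 - 2.656) * 2.656 / 0.0616 = 0.415 * 2.656 / 0.0616 = 17.89 W

17.89 W


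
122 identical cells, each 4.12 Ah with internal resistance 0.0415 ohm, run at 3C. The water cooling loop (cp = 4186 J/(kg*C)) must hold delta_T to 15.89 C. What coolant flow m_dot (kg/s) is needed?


Step 1: I = 3 * 4.12 = 12.36 A
Step 2: Q_cell = I^2 * R = 12.36^2 * 0.0415 = 6.3399 W
Step 3: Q_total = 122 * 6.3399 = 773.47 W
Step 4: m_dot = Q_total / (cp * dT) = 773.47 / (4186 * 15.89) = 0.01163 kg/s

0.01163 kg/s


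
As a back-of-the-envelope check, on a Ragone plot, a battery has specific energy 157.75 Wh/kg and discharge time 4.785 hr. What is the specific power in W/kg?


P_specific = E / t = 157.75 / 4.785 = 32.97 W/kg

32.97 W/kg


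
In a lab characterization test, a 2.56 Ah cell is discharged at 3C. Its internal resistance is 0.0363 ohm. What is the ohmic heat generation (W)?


Step 1: I = C_rate * capacity = 3 * 2.56 = 7.68 A
Step 2: Q = I^2 * R = 7.68^2 * 0.0363 = 58.982 * 0.0363 = 2.141 W

2.141 W


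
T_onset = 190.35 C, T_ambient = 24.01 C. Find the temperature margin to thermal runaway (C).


margin = T_onset - T_ambient = 190.35 - 24.01 = 166.34 C

166.34 C


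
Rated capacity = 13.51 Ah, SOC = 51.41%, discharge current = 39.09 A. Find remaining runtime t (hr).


Step 1: remaining = SOC/100 * C_total = 51.41/100 * 13.51 = 6.9455 Ah
Step 2: t = remaining / I = 6.9455 / 39.09 = 0.1777 hr

0.1777 hr


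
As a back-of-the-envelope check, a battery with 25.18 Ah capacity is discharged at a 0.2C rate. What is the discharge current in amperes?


At 0.2C: I = 0.2 * 25.18 Ah = 5.036 A

5.036 A


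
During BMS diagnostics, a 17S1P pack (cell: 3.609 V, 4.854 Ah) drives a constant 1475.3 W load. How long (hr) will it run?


Step 1: E_pack = Ns * V_cell * Np * C_cell = 17 * 3.609 * 1 * 4.854 = 297.81 Wh
Step 2: t = E_pack / P = 297.81 / 1475.3 = 0.2019 hr

0.2019 hr


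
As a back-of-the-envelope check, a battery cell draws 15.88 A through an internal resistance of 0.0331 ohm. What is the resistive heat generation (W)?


Q = I^2 * R = 15.88^2 * 0.0331 = 8.347 W

8.347 W


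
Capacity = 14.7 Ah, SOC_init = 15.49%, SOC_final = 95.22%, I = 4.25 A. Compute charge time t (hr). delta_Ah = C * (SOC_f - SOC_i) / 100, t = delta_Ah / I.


delta_Ah = 14.7 * (95.22 - 15.49) / 100 = 11.72 Ah
t = delta_Ah / I = 11.72 / 4.25 = 2.758 hr

2.758 hr


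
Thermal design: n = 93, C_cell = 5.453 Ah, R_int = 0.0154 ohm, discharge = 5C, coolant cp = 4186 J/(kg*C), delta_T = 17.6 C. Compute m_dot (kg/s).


Step 1: I = 5 * 5.453 = 27.265 A
Step 2: Q_cell = I^2 * R = 27.265^2 * 0.0154 = 11.448 W
Step 3: Q_total = 93 * 11.448 = 1064.7 W
Step 4: m_dot = Q_total / (cp * dT) = 1064.7 / (4186 * 17.6) = 0.01445 kg/s

0.01445 kg/s


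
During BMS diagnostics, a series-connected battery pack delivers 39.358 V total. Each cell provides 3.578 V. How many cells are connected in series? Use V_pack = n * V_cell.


n = V_pack / V_cell = 39.358 / 3.578 = 11

11


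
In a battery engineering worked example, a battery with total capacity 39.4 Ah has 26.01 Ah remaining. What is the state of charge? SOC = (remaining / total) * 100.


SOC% = 26.01 / 39.4 * 100 = 66.02%

66.02%


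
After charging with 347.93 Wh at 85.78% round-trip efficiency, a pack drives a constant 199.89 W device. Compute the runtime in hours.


Step 1: E_discharge = eta/100 * E_charge = 85.78/100 * 347.93 = 298.45 Wh
Step 2: t = E_discharge / P = 298.45 / 199.89 = 1.493 hr

1.493 hr


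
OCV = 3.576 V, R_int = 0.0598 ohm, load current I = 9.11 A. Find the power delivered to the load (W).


Step 1: V_terminal = OCV - I*R = 3.576 - 9.11 * 0.0598 = 3.0312 V
Step 2: P_out = V_terminal * I = 3.0312 * 9.11 = 27.61 W

27.61 W


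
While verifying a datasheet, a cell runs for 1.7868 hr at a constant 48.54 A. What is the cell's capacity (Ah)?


C = I * t = 48.54 * 1.7868 = 86.73 Ah

86.73 Ah


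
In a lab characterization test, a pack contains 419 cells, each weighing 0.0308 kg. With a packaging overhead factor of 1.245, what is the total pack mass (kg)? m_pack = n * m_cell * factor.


m_pack = n * m_cell * overhead = 419 * 0.0308 * 1.245 = 16.07 kg

16.07 kg


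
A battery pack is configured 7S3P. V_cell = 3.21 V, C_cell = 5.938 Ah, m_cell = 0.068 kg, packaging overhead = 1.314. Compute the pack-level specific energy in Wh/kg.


Step 1: V_pack = 7 * 3.21 = 22.47 V
Step 2: C_pack = 3 * 5.938 = 17.814 Ah
Step 3: E_pack = V_pack * C_pack = 22.47 * 17.814 = 400.28 Wh
Step 4: m_pack = 7 * 3 * 0.068 * 1.314 = 1.8764 kg
Step 5: ED = E_pack / m_pack = 400.28 / 1.8764 = 213.3 Wh/kg

213.3 Wh/kg


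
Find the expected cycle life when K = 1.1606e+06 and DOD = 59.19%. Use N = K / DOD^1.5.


Step 1: DOD^1.5 = 59.19^1.5 = 455.38
Step 2: N = 1.1606e+06 / 455.38 = 2549 cycles

2549 cycles


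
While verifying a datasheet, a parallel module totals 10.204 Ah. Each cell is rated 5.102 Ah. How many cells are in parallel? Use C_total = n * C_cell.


n = C_total / C_cell = 10.204 / 5.102 = 2

2


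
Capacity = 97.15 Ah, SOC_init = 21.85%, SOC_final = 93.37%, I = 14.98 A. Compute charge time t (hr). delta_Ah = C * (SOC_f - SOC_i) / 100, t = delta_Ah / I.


delta_Ah = 97.15 * (93.37 - 21.85) / 100 = 69.482 Ah
t = delta_Ah / I = 69.482 / 14.98 = 4.638 hr

4.638 hr


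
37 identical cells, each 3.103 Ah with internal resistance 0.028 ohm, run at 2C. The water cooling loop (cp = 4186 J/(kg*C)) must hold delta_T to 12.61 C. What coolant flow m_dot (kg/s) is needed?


Step 1: I = 2 * 3.103 = 6.206 A
Step 2: Q_cell = I^2 * R = 6.206^2 * 0.028 = 1.0784 W
Step 3: Q_total = 37 * 1.0784 = 39.901 W
Step 4: m_dot = Q_total / (cp * dT) = 39.901 / (4186 * 12.61) = 7.559e-04 kg/s

7.559e-04 kg/s


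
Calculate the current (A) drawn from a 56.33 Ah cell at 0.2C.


I = C_rate * capacity = 0.2 * 56.33 = 11.266 A

11.266 A


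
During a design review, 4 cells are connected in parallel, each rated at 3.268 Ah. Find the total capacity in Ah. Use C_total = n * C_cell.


C_total = 4 * 3.268 = 13.072 Ah

13.072 Ah


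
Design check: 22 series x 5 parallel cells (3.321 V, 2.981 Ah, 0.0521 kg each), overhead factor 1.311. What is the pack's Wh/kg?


Step 1: V_pack = 22 * 3.321 = 73.062 V
Step 2: C_pack = 5 * 2.981 = 14.905 Ah
Step 3: E_pack = V_pack * C_pack = 73.062 * 14.905 = 1089 Wh
Step 4: m_pack = 22 * 5 * 0.0521 * 1.311 = 7.5133 kg
Step 5: ED = E_pack / m_pack = 1089 / 7.5133 = 144.9 Wh/kg

144.9 Wh/kg


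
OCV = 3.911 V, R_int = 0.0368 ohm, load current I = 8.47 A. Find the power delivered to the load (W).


Step 1: V_terminal = OCV - I*R = 3.911 - 8.47 * 0.0368 = 3.5993 V
Step 2: P_out = V_terminal * I = 3.5993 * 8.47 = 30.49 W

30.49 W


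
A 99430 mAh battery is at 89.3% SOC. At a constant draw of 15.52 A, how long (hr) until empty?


Convert: C_total = 99430 mAh = 99.43 Ah
Step 1: remaining = SOC/100 * C_total = 89.3/100 * 99.43 = 88.791 Ah
Step 2: t = remaining / I = 88.791 / 15.52 = 5.721 hr

5.721 hr


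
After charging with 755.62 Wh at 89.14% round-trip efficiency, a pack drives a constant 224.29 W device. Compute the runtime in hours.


Step 1: E_discharge = eta/100 * E_charge = 89.14/100 * 755.62 = 673.56 Wh
Step 2: t = E_discharge / P = 673.56 / 224.29 = 3.003 hr

3.003 hr


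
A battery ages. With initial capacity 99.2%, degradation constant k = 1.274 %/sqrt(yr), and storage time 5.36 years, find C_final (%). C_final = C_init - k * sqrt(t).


sqrt(t) = sqrt(5.36) = 2.3152
C_final = 99.2 - 1.274 * 2.3152 = 96.25%

96.25%


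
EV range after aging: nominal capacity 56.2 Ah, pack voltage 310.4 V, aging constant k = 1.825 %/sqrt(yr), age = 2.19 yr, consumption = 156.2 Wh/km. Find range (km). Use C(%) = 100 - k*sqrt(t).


Step 1: capacity retention = 100 - 1.825 * sqrt(2.19) = 100 - 1.825 * 1.4799 = 97.299%
Step 2: C_now = 56.2 * 97.299/100 = 54.682 Ah
Step 3: E_pack = V * C_now = 310.4 * 54.682 = 16973 Wh
Step 4: range = E_pack / consumption = 16973 / 156.2 = 108.7 km

108.7 km


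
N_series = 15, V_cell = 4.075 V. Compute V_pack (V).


With 15 cells in series at 4.075 V each, V_pack = 61.125 V

61.125 V


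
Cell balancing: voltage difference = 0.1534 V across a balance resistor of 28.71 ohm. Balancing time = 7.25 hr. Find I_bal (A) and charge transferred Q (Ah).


I_bal = dV / R = 0.1534 / 28.71 = 0.0053431 A
Q = I_bal * t = 0.0053431 * 7.25 = 0.03874 Ah

I=0.0053431 A, Q=0.03874 Ah


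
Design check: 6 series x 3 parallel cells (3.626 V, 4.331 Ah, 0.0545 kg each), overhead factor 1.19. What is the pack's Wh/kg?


Step 1: V_pack = 6 * 3.626 = 21.756 V
Step 2: C_pack = 3 * 4.331 = 12.993 Ah
Step 3: E_pack = V_pack * C_pack = 21.756 * 12.993 = 282.68 Wh
Step 4: m_pack = 6 * 3 * 0.0545 * 1.19 = 1.1674 kg
Step 5: ED = E_pack / m_pack = 282.68 / 1.1674 = 242.1 Wh/kg

242.1 Wh/kg


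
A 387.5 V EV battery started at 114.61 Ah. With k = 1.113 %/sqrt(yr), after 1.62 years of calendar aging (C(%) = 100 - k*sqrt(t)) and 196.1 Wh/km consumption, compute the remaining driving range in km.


Step 1: capacity retention = 100 - 1.113 * sqrt(1.62) = 100 - 1.113 * 1.2728 = 98.583%
Step 2: C_now = 114.61 * 98.583/100 = 112.99 Ah
Step 3: E_pack = V * C_now = 387.5 * 112.99 = 43784 Wh
Step 4: range = E_pack / consumption = 43784 / 196.1 = 223.3 km

223.3 km


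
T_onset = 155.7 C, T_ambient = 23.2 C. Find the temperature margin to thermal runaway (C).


Safety margin = 155.7 C - 23.2 C = 132.5 C

132.5 C


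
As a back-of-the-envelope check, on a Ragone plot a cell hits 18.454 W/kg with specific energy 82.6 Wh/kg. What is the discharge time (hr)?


t = E / P = 82.6 / 18.454 = 4.476 hr

4.476 hr


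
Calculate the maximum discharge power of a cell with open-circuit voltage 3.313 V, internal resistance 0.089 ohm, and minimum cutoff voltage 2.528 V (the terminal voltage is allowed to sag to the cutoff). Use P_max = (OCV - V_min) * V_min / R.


P_max = (OCV - V_min) * V_min / R = (3.313 - 2.528) * 2.528 / 0.089 = 0.785 * 2.528 / 0.089 = 22.30 W

22.30 W


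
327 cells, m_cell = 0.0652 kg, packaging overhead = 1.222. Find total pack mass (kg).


m_pack = n * m_cell * overhead = 327 * 0.0652 * 1.222 = 26.05 kg

26.05 kg


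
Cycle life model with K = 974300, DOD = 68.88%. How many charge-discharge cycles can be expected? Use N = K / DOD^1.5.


Step 1: DOD^1.5 = 68.88^1.5 = 571.66
Step 2: N = 974300 / 571.66 = 1704 cycles

1704 cycles


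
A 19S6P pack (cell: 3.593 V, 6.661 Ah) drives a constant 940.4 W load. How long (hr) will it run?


Step 1: E_pack = Ns * V_cell * Np * C_cell = 19 * 3.593 * 6 * 6.661 = 2728.4 Wh
Step 2: t = E_pack / P = 2728.4 / 940.4 = 2.901 hr

2.901 hr


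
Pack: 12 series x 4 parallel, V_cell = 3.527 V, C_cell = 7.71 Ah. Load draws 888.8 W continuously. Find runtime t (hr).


Step 1: E_pack = Ns * V_cell * Np * C_cell = 12 * 3.527 * 4 * 7.71 = 1305.3 Wh
Step 2: t = E_pack / P = 1305.3 / 888.8 = 1.469 hr

1.469 hr


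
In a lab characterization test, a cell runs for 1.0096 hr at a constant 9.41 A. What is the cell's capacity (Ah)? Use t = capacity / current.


C = I * t = 9.41 * 1.0096 = 9.500 Ah

9.500 Ah


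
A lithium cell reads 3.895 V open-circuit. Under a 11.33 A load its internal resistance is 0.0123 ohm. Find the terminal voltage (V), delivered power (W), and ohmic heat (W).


Step 1: V_terminal = OCV - I*R = 3.895 - 11.33 * 0.0123 = 3.7556 V
Step 2: P_out = V_terminal * I = 3.7556 * 11.33 = 42.55 W
Step 3: Q = I^2 * R = 11.33^2 * 0.0123 = 1.579 W

V=3.7556 V, P=42.55 W, Q=1.579 W


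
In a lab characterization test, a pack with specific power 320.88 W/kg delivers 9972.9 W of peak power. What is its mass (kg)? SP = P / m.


m = P / SP = 9972.9 / 320.88 = 31.08 kg

31.08 kg


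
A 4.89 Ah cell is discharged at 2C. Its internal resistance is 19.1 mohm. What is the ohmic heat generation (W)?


Convert: R = 19.1 mohm = 0.0191 ohm
Step 1: I = C_rate * capacity = 2 * 4.89 = 9.78 A
Step 2: Q = I^2 * R = 9.78^2 * 0.0191 = 95.648 * 0.0191 = 1.827 W

1.827 W


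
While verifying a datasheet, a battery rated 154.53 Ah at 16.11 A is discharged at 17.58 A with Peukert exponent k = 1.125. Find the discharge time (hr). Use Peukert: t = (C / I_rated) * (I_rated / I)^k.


Step 1: t_rated = C / I_rated = 154.53 / 16.11 = 9.5922 hr
Step 2: ratio = 16.11 / 17.58 = 0.91638
Step 3: ratio^k = 0.91638^1.125 = 0.90643
Step 4: t = t_rated * ratio^k = 9.5922 * 0.90643 = 8.695 hr

8.695 hr


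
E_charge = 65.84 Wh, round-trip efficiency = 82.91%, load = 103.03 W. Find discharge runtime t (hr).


Step 1: E_discharge = eta/100 * E_charge = 82.91/100 * 65.84 = 54.588 Wh
Step 2: t = E_discharge / P = 54.588 / 103.03 = 0.5298 hr

0.5298 hr


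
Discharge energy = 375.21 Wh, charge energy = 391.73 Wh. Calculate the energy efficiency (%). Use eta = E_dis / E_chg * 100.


Round-trip efficiency = 375.21/391.73 * 100% = 95.78%

95.78%


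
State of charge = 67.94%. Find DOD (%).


DOD = 100 - SOC = 100 - 67.94 = 32.06%

32.06%


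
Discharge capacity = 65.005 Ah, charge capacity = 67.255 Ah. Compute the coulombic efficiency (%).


eta_c = Q_dis / Q_chg * 100 = 65.005 / 67.255 * 100 = 96.65%

96.65%


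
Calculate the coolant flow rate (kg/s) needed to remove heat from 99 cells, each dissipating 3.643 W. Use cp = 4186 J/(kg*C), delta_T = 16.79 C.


Step 1: Total heat Q = 99 * 3.643 W = 360.66 W
Step 2: denom = cp * dT = 4186 * 16.79 = 70283
Step 3: m_dot = 360.66 / 70283 = 0.005132 kg/s

0.005132 kg/s


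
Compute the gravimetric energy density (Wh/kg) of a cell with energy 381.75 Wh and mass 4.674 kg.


Specific energy = 381.75 Wh / 4.674 kg = 81.68 Wh/kg

81.68 Wh/kg


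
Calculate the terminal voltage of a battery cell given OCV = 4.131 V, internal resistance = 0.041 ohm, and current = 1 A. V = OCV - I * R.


IR drop = 1 * 0.041 = 0.041 V
V = 4.131 - 0.041 = 4.090 V

4.090 V


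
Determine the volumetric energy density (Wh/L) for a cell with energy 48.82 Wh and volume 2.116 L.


ED = E / V = 48.82 / 2.116 = 23.07 Wh/L

23.07 Wh/L


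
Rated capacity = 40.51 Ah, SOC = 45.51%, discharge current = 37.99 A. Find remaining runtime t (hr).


Step 1: remaining = SOC/100 * C_total = 45.51/100 * 40.51 = 18.436 Ah
Step 2: t = remaining / I = 18.436 / 37.99 = 0.4853 hr

0.4853 hr


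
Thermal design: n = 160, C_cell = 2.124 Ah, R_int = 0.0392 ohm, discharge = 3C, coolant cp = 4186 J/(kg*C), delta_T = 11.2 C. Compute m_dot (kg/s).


Step 1: I = 3 * 2.124 = 6.372 A
Step 2: Q_cell = I^2 * R = 6.372^2 * 0.0392 = 1.5916 W
Step 3: Q_total = 160 * 1.5916 = 254.66 W
Step 4: m_dot = Q_total / (cp * dT) = 254.66 / (4186 * 11.2) = 0.005432 kg/s

0.005432 kg/s


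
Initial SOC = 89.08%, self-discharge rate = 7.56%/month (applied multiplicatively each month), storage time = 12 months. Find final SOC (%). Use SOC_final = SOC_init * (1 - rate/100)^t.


decay = (1 - 7.56/100)^12 = 0.38933
SOC_final = 89.08 * 0.38933 = 34.68%

34.68%


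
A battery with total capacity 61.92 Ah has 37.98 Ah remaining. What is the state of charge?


SOC% = 37.98 / 61.92 * 100 = 61.34%

61.34%


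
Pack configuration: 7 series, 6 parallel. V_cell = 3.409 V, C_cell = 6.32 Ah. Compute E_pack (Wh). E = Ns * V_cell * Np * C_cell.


E = Ns * Vcell * Np * Ccell = 7 * 3.409 * 6 * 6.32 = 904.9 Wh

904.9 Wh


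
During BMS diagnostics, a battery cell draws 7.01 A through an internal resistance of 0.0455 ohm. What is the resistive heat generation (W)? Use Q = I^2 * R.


I^2 = 49.14
Q = 49.14 * 0.0455 = 2.236 W

2.236 W


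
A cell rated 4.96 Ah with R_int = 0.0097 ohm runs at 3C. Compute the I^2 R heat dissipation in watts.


Step 1: I = C_rate * capacity = 3 * 4.96 = 14.88 A
Step 2: Q = I^2 * R = 14.88^2 * 0.0097 = 221.41 * 0.0097 = 2.148 W

2.148 W


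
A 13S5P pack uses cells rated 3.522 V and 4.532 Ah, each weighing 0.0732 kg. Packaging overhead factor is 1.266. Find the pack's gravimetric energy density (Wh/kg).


Step 1: V_pack = 13 * 3.522 = 45.786 V
Step 2: C_pack = 5 * 4.532 = 22.66 Ah
Step 3: E_pack = V_pack * C_pack = 45.786 * 22.66 = 1037.5 Wh
Step 4: m_pack = 13 * 5 * 0.0732 * 1.266 = 6.0236 kg
Step 5: ED = E_pack / m_pack = 1037.5 / 6.0236 = 172.2 Wh/kg

172.2 Wh/kg


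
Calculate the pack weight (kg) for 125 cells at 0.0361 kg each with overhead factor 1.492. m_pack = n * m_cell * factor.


m_pack = n * m_cell * overhead = 125 * 0.0361 * 1.492 = 6.733 kg

6.733 kg


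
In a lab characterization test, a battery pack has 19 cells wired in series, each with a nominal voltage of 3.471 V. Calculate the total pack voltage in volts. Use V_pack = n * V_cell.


With 19 cells in series at 3.471 V each, V_pack = 65.949 V

65.949 V


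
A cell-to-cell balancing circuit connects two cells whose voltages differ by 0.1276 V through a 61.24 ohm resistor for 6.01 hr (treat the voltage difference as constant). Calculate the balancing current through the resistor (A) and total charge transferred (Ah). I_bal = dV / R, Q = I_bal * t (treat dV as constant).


First, Ohm's law: I_bal = 0.1276 V / 61.24 ohm = 0.0020836 A
Then Q = I * t = 0.0020836 A * 6.01 hr = 0.01252 Ah

I=0.0020836 A, Q=0.01252 Ah


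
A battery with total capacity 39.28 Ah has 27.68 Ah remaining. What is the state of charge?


SOC% = 27.68 / 39.28 * 100 = 70.47%

70.47%


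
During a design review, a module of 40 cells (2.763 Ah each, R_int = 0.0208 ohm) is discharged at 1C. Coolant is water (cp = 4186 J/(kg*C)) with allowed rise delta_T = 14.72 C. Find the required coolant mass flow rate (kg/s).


Step 1: I = 1 * 2.763 = 2.763 A
Step 2: Q_cell = I^2 * R = 2.763^2 * 0.0208 = 0.15879 W
Step 3: Q_total = 40 * 0.15879 = 6.3516 W
Step 4: m_dot = Q_total / (cp * dT) = 6.3516 / (4186 * 14.72) = 1.031e-04 kg/s

1.031e-04 kg/s


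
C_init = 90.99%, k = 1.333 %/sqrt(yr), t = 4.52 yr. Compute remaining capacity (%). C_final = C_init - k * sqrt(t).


Step 1: sqrt(4.52 yr) = 2.126
Step 2: drop = 1.333 * 2.126 = 2.834
Step 3: C_final = 90.99 - 2.834 = 88.16%

88.16%


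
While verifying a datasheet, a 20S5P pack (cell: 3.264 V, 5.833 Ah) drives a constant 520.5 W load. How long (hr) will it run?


Step 1: E_pack = Ns * V_cell * Np * C_cell = 20 * 3.264 * 5 * 5.833 = 1903.9 Wh
Step 2: t = E_pack / P = 1903.9 / 520.5 = 3.658 hr

3.658 hr


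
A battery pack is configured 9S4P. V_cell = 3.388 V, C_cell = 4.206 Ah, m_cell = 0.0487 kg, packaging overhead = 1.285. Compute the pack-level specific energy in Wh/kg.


Step 1: V_pack = 9 * 3.388 = 30.492 V
Step 2: C_pack = 4 * 4.206 = 16.824 Ah
Step 3: E_pack = V_pack * C_pack = 30.492 * 16.824 = 513 Wh
Step 4: m_pack = 9 * 4 * 0.0487 * 1.285 = 2.2529 kg
Step 5: ED = E_pack / m_pack = 513 / 2.2529 = 227.7 Wh/kg

227.7 Wh/kg


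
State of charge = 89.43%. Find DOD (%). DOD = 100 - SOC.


Complement of SOC: DOD = 100% - 89.43% = 10.57%

10.57%


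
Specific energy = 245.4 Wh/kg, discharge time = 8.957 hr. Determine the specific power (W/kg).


Specific power = 245.4 Wh/kg / 8.957 hr = 27.40 W/kg

27.40 W/kg


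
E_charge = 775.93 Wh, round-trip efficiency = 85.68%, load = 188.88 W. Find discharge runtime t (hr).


Step 1: E_discharge = eta/100 * E_charge = 85.68/100 * 775.93 = 664.82 Wh
Step 2: t = E_discharge / P = 664.82 / 188.88 = 3.520 hr

3.520 hr


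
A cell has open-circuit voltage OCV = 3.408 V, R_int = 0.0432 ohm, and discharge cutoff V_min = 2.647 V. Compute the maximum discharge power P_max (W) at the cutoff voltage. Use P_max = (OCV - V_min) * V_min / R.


P_max = (OCV - V_min) * V_min / R = (3.408 - 2.647) * 2.647 / 0.0432 = 0.761 * 2.647 / 0.0432 = 46.63 W

46.63 W


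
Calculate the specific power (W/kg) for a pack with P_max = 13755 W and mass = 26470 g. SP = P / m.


Convert: m = 26470 g = 26.47 kg
SP = P / m = 13755 / 26.47 = 519.6 W/kg

519.6 W/kg


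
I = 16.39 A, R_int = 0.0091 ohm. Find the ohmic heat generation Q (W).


I^2 = 268.63
Q = 268.63 * 0.0091 = 2.445 W

2.445 W


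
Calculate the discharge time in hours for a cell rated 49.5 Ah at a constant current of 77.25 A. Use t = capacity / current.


t = capacity / current = 49.5 / 77.25 = 0.6408 hr

0.6408 hr


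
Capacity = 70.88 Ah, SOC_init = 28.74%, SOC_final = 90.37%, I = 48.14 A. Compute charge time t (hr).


Step 1: dSOC = 90.37% - 28.74% = 61.63%
Step 2: delta_Ah = 70.88 * 61.63 / 100 = 43.683 Ah
Step 3: t = 43.683 / 48.14 = 0.9074 hr

0.9074 hr


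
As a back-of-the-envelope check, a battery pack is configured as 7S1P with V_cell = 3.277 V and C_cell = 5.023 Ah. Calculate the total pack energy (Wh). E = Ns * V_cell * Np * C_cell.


V_pack = 7 * 3.277 = 22.939 V
C_pack = 1 * 5.023 = 5.023 Ah
E = V_pack * C_pack = 22.939 * 5.023 = 115.2 Wh

115.2 Wh


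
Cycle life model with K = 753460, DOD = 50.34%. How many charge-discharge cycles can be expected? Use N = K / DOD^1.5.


DOD^1.5 = 357.17
N = K / DOD^1.5 = 753460 / 357.17 = 2110

2110 cycles


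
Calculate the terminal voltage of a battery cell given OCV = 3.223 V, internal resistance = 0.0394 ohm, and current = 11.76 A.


IR drop = 11.76 * 0.0394 = 0.46334 V
V = 3.223 - 0.46334 = 2.760 V

2.760 V


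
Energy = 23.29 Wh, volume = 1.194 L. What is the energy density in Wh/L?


ED = E / V = 23.29 / 1.194 = 19.51 Wh/L

19.51 Wh/L


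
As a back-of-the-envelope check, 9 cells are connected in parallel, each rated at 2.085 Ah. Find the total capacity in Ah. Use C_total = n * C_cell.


Parallel capacities add: 9 * 2.085 Ah = 18.765 Ah

18.765 Ah


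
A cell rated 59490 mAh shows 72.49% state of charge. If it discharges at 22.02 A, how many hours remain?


Convert: C_total = 59490 mAh = 59.49 Ah
Step 1: remaining = SOC/100 * C_total = 72.49/100 * 59.49 = 43.124 Ah
Step 2: t = remaining / I = 43.124 / 22.02 = 1.958 hr

1.958 hr


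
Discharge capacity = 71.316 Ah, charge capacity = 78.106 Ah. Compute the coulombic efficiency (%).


eta_c = Q_dis / Q_chg * 100 = 71.316 / 78.106 * 100 = 91.31%

91.31%


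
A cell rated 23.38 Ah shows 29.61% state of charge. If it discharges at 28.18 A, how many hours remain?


Step 1: remaining = SOC/100 * C_total = 29.61/100 * 23.38 = 6.9228 Ah
Step 2: t = remaining / I = 6.9228 / 28.18 = 0.2457 hr

0.2457 hr


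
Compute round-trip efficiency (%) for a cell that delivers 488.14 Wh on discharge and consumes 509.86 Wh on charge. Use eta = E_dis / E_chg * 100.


eta_e = E_dis / E_chg * 100 = 488.14 / 509.86 * 100 = 95.74%

95.74%


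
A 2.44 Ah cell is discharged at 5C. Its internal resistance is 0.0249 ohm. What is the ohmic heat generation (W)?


Step 1: I = C_rate * capacity = 5 * 2.44 = 12.2 A
Step 2: Q = I^2 * R = 12.2^2 * 0.0249 = 148.84 * 0.0249 = 3.706 W

3.706 W


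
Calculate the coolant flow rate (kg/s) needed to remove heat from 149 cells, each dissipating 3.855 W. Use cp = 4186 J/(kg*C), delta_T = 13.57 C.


Q_total = 149 * 3.855 = 574.4 W
m_dot = Q_total / (cp * dT) = 574.4 / (4186 * 13.57) = 0.01011 kg/s

0.01011 kg/s


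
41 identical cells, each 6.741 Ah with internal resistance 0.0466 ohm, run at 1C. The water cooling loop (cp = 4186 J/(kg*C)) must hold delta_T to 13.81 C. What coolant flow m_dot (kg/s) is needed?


Step 1: I = 1 * 6.741 = 6.741 A
Step 2: Q_cell = I^2 * R = 6.741^2 * 0.0466 = 2.1176 W
Step 3: Q_total = 41 * 2.1176 = 86.822 W
Step 4: m_dot = Q_total / (cp * dT) = 86.822 / (4186 * 13.81) = 0.001502 kg/s

0.001502 kg/s


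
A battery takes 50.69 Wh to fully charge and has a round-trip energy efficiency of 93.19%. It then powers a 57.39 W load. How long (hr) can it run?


Step 1: E_discharge = eta/100 * E_charge = 93.19/100 * 50.69 = 47.238 Wh
Step 2: t = E_discharge / P = 47.238 / 57.39 = 0.8231 hr

0.8231 hr


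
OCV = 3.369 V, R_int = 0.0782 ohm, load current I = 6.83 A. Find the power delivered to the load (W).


Step 1: V_terminal = OCV - I*R = 3.369 - 6.83 * 0.0782 = 2.8349 V
Step 2: P_out = V_terminal * I = 2.8349 * 6.83 = 19.36 W

19.36 W


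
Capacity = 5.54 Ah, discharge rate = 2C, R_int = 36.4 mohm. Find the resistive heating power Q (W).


Convert: R = 36.4 mohm = 0.0364 ohm
Step 1: I = C_rate * capacity = 2 * 5.54 = 11.08 A
Step 2: Q = I^2 * R = 11.08^2 * 0.0364 = 122.77 * 0.0364 = 4.469 W

4.469 W


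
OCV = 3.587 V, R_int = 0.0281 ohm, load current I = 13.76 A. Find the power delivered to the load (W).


Step 1: V_terminal = OCV - I*R = 3.587 - 13.76 * 0.0281 = 3.2003 V
Step 2: P_out = V_terminal * I = 3.2003 * 13.76 = 44.04 W

44.04 W


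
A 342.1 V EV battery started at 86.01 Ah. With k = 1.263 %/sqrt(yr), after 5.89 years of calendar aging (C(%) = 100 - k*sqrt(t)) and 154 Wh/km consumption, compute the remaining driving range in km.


Step 1: capacity retention = 100 - 1.263 * sqrt(5.89) = 100 - 1.263 * 2.4269 = 96.935%
Step 2: C_now = 86.01 * 96.935/100 = 83.374 Ah
Step 3: E_pack = V * C_now = 342.1 * 83.374 = 28522 Wh
Step 4: range = E_pack / consumption = 28522 / 154 = 185.2 km

185.2 km


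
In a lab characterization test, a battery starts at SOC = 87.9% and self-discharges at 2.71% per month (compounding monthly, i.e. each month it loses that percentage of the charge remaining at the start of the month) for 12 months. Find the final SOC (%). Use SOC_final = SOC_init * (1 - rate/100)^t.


decay = (1 - 2.71/100)^12 = 0.71915
SOC_final = 87.9 * 0.71915 = 63.21%

63.21%


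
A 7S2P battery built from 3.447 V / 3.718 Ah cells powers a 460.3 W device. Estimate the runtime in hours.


Step 1: E_pack = Ns * V_cell * Np * C_cell = 7 * 3.447 * 2 * 3.718 = 179.42 Wh
Step 2: t = E_pack / P = 179.42 / 460.3 = 0.3898 hr

0.3898 hr


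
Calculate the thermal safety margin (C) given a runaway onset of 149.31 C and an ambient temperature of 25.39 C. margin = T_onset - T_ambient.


Safety margin = 149.31 C - 25.39 C = 123.92 C

123.92 C


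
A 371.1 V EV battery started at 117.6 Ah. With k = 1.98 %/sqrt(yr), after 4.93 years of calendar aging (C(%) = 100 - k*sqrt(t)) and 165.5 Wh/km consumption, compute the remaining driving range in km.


Step 1: capacity retention = 100 - 1.98 * sqrt(4.93) = 100 - 1.98 * 2.2204 = 95.604%
Step 2: C_now = 117.6 * 95.604/100 = 112.43 Ah
Step 3: E_pack = V * C_now = 371.1 * 112.43 = 41723 Wh
Step 4: range = E_pack / consumption = 41723 / 165.5 = 252.1 km

252.1 km


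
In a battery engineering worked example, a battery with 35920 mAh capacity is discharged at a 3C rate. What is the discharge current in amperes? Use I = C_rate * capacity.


Convert: capacity = 35920 mAh = 35.92 Ah
At 3C: I = 3 * 35.92 Ah = 107.76 A

107.76 A


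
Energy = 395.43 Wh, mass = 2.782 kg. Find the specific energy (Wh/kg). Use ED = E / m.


Specific energy = 395.43 Wh / 2.782 kg = 142.1 Wh/kg

142.1 Wh/kg


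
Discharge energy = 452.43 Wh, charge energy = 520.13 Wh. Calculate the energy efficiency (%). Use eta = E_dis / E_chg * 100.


Round-trip efficiency = 452.43/520.13 * 100% = 86.98%

86.98%


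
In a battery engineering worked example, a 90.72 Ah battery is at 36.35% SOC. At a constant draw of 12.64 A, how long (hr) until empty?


Step 1: remaining = SOC/100 * C_total = 36.35/100 * 90.72 = 32.977 Ah
Step 2: t = remaining / I = 32.977 / 12.64 = 2.609 hr

2.609 hr


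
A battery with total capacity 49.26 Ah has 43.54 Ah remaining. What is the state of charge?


SOC = (remaining / total) * 100 = (43.54 / 49.26) * 100 = 88.39%

88.39%


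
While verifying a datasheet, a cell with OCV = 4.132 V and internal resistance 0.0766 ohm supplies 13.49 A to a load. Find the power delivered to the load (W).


Step 1: V_terminal = OCV - I*R = 4.132 - 13.49 * 0.0766 = 3.0987 V
Step 2: P_out = V_terminal * I = 3.0987 * 13.49 = 41.80 W

41.80 W


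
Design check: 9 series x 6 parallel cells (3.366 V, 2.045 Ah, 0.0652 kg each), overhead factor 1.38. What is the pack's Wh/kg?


Step 1: V_pack = 9 * 3.366 = 30.294 V
Step 2: C_pack = 6 * 2.045 = 12.27 Ah
Step 3: E_pack = V_pack * C_pack = 30.294 * 12.27 = 371.71 Wh
Step 4: m_pack = 9 * 6 * 0.0652 * 1.38 = 4.8587 kg
Step 5: ED = E_pack / m_pack = 371.71 / 4.8587 = 76.50 Wh/kg

76.50 Wh/kg


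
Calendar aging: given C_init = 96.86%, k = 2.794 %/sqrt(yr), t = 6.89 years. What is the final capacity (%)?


sqrt(t) = sqrt(6.89) = 2.6249
C_final = 96.86 - 2.794 * 2.6249 = 89.53%

89.53%


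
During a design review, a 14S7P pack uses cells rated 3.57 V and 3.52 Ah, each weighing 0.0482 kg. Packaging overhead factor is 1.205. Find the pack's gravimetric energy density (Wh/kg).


Step 1: V_pack = 14 * 3.57 = 49.98 V
Step 2: C_pack = 7 * 3.52 = 24.64 Ah
Step 3: E_pack = V_pack * C_pack = 49.98 * 24.64 = 1231.5 Wh
Step 4: m_pack = 14 * 7 * 0.0482 * 1.205 = 5.6919 kg
Step 5: ED = E_pack / m_pack = 1231.5 / 5.6919 = 216.4 Wh/kg

216.4 Wh/kg


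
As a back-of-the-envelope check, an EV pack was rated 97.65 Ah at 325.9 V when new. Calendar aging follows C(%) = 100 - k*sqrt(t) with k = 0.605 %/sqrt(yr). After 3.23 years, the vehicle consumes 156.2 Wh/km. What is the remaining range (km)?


Step 1: capacity retention = 100 - 0.605 * sqrt(3.23) = 100 - 0.605 * 1.7972 = 98.913%
Step 2: C_now = 97.65 * 98.913/100 = 96.589 Ah
Step 3: E_pack = V * C_now = 325.9 * 96.589 = 31478 Wh
Step 4: range = E_pack / consumption = 31478 / 156.2 = 201.5 km

201.5 km


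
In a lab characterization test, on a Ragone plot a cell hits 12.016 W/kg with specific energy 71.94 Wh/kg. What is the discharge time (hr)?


t = E / P = 71.94 / 12.016 = 5.987 hr

5.987 hr


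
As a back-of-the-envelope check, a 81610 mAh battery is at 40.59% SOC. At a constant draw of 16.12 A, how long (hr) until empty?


Convert: C_total = 81610 mAh = 81.61 Ah
Step 1: remaining = SOC/100 * C_total = 40.59/100 * 81.61 = 33.125 Ah
Step 2: t = remaining / I = 33.125 / 16.12 = 2.055 hr

2.055 hr


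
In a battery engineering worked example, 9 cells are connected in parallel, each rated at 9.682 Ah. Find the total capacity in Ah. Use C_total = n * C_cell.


Parallel capacities add: 9 * 9.682 Ah = 87.138 Ah

87.138 Ah


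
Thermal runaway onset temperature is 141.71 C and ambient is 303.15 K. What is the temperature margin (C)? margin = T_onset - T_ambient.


Convert: T_ambient = 303.15 K = 30 C
margin = 141.71 - 30 = 111.71 C

111.71 C


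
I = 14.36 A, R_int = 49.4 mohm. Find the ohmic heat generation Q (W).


Convert: R = 49.4 mohm = 0.0494 ohm
Q = I^2 * R = 14.36^2 * 0.0494 = 10.19 W

10.19 W


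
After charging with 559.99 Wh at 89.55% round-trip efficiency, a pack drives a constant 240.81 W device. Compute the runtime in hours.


Step 1: E_discharge = eta/100 * E_charge = 89.55/100 * 559.99 = 501.47 Wh
Step 2: t = E_discharge / P = 501.47 / 240.81 = 2.082 hr

2.082 hr


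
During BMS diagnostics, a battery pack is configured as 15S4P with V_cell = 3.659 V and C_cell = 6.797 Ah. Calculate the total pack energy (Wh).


E = Ns * Vcell * Np * Ccell = 15 * 3.659 * 4 * 6.797 = 1492 Wh

1492 Wh


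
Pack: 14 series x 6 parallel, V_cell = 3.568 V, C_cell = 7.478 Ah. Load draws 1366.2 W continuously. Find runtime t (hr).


Step 1: E_pack = Ns * V_cell * Np * C_cell = 14 * 3.568 * 6 * 7.478 = 2241.2 Wh
Step 2: t = E_pack / P = 2241.2 / 1366.2 = 1.640 hr

1.640 hr


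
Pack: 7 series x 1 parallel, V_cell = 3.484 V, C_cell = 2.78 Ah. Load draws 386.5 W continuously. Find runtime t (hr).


Step 1: E_pack = Ns * V_cell * Np * C_cell = 7 * 3.484 * 1 * 2.78 = 67.799 Wh
Step 2: t = E_pack / P = 67.799 / 386.5 = 0.1754 hr

0.1754 hr


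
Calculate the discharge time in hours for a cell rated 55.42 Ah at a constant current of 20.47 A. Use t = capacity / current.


Runtime = 55.42 Ah / 20.47 A = 2.707 hr

2.707 hr


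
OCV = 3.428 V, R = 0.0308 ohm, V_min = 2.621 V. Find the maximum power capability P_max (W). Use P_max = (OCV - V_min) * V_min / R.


P_max = (OCV - V_min) * V_min / R = (3.428 - 2.621) * 2.621 / 0.0308 = 0.807 * 2.621 / 0.0308 = 68.67 W

68.67 W


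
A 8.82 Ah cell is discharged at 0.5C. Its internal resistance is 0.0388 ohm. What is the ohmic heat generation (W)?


Step 1: I = C_rate * capacity = 0.5 * 8.82 = 4.41 A
Step 2: Q = I^2 * R = 4.41^2 * 0.0388 = 19.448 * 0.0388 = 0.7546 W

0.7546 W


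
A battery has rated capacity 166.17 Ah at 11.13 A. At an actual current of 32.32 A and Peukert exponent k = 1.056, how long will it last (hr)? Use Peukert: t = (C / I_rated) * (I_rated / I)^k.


t_rated = C / I_rated = 166.17 / 11.13 = 14.93 hr
(I_rated/I)^k = (0.34437)^1.056 = 0.32441
t = t_rated * (I_rated/I)^k = 14.93 * 0.32441 = 4.843 hr

4.843 hr


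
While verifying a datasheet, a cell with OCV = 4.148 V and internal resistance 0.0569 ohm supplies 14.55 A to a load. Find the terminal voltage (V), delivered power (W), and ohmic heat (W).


Step 1: V_terminal = OCV - I*R = 4.148 - 14.55 * 0.0569 = 3.3201 V
Step 2: P_out = V_terminal * I = 3.3201 * 14.55 = 48.31 W
Step 3: Q = I^2 * R = 14.55^2 * 0.0569 = 12.05 W

V=3.3201 V, P=48.31 W, Q=12.05 W


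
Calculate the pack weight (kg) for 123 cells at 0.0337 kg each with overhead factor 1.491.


m_pack = n * m_cell * overhead = 123 * 0.0337 * 1.491 = 6.180 kg

6.180 kg


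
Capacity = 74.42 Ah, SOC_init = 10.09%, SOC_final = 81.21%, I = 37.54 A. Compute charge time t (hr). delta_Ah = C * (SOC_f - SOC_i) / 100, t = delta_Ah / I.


delta_Ah = 74.42 * (81.21 - 10.09) / 100 = 52.928 Ah
t = delta_Ah / I = 52.928 / 37.54 = 1.410 hr

1.410 hr


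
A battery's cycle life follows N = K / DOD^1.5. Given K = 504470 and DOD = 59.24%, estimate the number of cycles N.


Step 1: DOD^1.5 = 59.24^1.5 = 455.96
Step 2: N = 504470 / 455.96 = 1106 cycles

1106 cycles


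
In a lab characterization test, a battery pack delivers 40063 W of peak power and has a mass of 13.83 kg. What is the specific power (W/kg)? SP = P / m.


SP = P / m = 40063 / 13.83 = 2897 W/kg

2897 W/kg


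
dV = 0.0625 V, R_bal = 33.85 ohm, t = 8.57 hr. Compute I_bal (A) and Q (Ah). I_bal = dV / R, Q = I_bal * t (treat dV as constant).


I_bal = dV / R = 0.0625 / 33.85 = 0.0018464 A
Q = I_bal * t = 0.0018464 * 8.57 = 0.01582 Ah

I=0.0018464 A, Q=0.01582 Ah


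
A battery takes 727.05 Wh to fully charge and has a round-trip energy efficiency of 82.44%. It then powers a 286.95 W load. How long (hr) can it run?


Step 1: E_discharge = eta/100 * E_charge = 82.44/100 * 727.05 = 599.38 Wh
Step 2: t = E_discharge / P = 599.38 / 286.95 = 2.089 hr

2.089 hr


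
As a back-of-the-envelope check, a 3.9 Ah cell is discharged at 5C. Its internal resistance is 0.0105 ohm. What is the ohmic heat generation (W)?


Step 1: I = C_rate * capacity = 5 * 3.9 = 19.5 A
Step 2: Q = I^2 * R = 19.5^2 * 0.0105 = 380.25 * 0.0105 = 3.993 W

3.993 W


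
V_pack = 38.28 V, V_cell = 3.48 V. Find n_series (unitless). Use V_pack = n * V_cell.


Rearranging: n = V_pack / V_cell = 38.28 / 3.48 = 11 cells

11


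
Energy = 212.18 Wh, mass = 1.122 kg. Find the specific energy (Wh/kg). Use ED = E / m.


ED = E / m = 212.18 / 1.122 = 189.1 Wh/kg

189.1 Wh/kg


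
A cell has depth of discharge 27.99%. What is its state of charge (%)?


SOC = 100 - DOD = 100 - 27.99 = 72.01%

72.01%


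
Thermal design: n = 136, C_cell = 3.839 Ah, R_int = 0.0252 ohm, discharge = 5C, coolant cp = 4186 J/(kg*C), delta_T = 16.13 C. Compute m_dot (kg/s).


Step 1: I = 5 * 3.839 = 19.195 A
Step 2: Q_cell = I^2 * R = 19.195^2 * 0.0252 = 9.2849 W
Step 3: Q_total = 136 * 9.2849 = 1262.7 W
Step 4: m_dot = Q_total / (cp * dT) = 1262.7 / (4186 * 16.13) = 0.01870 kg/s

0.01870 kg/s


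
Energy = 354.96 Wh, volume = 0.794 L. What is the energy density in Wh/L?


ED = E / V = 354.96 / 0.794 = 447.1 Wh/L

447.1 Wh/L


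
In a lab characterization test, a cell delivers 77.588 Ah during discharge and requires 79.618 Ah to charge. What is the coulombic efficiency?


eta_c = Q_dis / Q_chg * 100 = 77.588 / 79.618 * 100 = 97.45%

97.45%


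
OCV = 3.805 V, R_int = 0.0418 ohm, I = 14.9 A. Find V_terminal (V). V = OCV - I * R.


V = OCV - I*R = 3.805 - 14.9 * 0.0418 = 3.182 V

3.182 V


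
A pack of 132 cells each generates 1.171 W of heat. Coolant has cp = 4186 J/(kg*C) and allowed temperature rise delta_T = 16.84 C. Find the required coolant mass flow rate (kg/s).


Q_total = 132 * 1.171 = 154.57 W
m_dot = Q_total / (cp * dT) = 154.57 / (4186 * 16.84) = 0.002193 kg/s

0.002193 kg/s


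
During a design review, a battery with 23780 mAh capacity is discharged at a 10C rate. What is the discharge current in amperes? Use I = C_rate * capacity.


Convert: capacity = 23780 mAh = 23.78 Ah
At 10C: I = 10 * 23.78 Ah = 237.8 A

237.8 A


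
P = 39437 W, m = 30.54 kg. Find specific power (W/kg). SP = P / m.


Specific power = 39437 W / 30.54 kg = 1291 W/kg

1291 W/kg


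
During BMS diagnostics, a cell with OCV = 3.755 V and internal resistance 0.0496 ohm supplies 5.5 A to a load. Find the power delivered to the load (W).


Step 1: V_terminal = OCV - I*R = 3.755 - 5.5 * 0.0496 = 3.4822 V
Step 2: P_out = V_terminal * I = 3.4822 * 5.5 = 19.15 W

19.15 W


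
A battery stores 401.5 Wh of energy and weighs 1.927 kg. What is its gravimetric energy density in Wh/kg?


ED = E / m = 401.5 / 1.927 = 208.4 Wh/kg

208.4 Wh/kg


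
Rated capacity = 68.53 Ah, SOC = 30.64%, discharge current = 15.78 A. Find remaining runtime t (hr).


Step 1: remaining = SOC/100 * C_total = 30.64/100 * 68.53 = 20.998 Ah
Step 2: t = remaining / I = 20.998 / 15.78 = 1.331 hr

1.331 hr


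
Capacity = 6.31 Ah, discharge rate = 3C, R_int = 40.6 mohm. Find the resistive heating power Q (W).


Convert: R = 40.6 mohm = 0.0406 ohm
Step 1: I = C_rate * capacity = 3 * 6.31 = 18.93 A
Step 2: Q = I^2 * R = 18.93^2 * 0.0406 = 358.34 * 0.0406 = 14.55 W

14.55 W


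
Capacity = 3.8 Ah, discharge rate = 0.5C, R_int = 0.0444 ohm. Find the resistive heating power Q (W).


Step 1: I = C_rate * capacity = 0.5 * 3.8 = 1.9 A
Step 2: Q = I^2 * R = 1.9^2 * 0.0444 = 3.61 * 0.0444 = 0.1603 W

0.1603 W


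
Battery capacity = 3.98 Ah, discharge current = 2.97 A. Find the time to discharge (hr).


t = capacity / current = 3.98 / 2.97 = 1.340 hr

1.340 hr


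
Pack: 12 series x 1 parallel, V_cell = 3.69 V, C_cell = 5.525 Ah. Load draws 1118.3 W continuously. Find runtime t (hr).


Step 1: E_pack = Ns * V_cell * Np * C_cell = 12 * 3.69 * 1 * 5.525 = 244.65 Wh
Step 2: t = E_pack / P = 244.65 / 1118.3 = 0.2188 hr

0.2188 hr
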